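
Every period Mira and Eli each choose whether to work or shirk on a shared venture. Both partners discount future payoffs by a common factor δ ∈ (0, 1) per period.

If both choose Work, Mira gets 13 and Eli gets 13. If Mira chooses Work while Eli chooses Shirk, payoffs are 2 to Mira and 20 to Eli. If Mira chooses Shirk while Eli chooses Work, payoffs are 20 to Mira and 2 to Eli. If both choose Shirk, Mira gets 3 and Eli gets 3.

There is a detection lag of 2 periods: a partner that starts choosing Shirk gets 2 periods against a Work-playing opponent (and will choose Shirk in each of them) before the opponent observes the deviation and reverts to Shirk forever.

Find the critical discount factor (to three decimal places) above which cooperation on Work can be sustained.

The best deviation is to choose Shirk for all 2 undetected periods, earning 20 each, then 3 forever once detected.
Deviation value: 20(1−δ^2)/(1−δ) + 3δ^2/(1−δ); cooperation value: 13/(1−δ).
IC: 13 ≥ 20(1−δ^2) + 3δ^2 = 20 − 17δ^2.
So δ^2 ≥ 7/17, giving δ ≥ (7/17)^(1/2) ≈ 0.642.

0.642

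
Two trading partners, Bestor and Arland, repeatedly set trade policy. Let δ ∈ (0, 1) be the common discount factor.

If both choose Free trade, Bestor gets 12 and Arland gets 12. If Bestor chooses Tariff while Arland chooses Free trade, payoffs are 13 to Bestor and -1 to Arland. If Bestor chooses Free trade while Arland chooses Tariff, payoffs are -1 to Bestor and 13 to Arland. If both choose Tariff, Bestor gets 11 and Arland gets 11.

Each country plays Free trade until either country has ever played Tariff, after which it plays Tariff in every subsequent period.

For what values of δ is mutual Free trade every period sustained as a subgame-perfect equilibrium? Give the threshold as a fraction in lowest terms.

Cooperation forever yields 12 each period: 12/(1−δ).
Deviating yields 13 once, then 11 forever: 13 + 11δ/(1−δ).
No profitable deviation requires 12/(1−δ) ≥ 13 + 11δ/(1−δ).
Multiplying by (1−δ): 12 ≥ 13(1−δ) + 11δ = 13 − 2δ.
So 2δ ≥ 1, i.e. δ ≥ 1/2.

1/2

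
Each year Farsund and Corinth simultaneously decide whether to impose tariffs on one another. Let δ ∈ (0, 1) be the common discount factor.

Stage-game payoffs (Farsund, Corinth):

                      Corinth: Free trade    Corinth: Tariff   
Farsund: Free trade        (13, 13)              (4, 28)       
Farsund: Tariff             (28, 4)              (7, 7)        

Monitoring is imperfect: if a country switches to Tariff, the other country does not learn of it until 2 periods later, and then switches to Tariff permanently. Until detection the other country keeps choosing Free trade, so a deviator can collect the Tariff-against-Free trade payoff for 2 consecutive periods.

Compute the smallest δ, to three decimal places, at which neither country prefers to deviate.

The best deviation is to choose Tariff for all 2 undetected periods, earning 28 each, then 7 forever once detected.
Deviation value: 28(1−δ^2)/(1−δ) + 7δ^2/(1−δ); cooperation value: 13/(1−δ).
IC: 13 ≥ 28(1−δ^2) + 7δ^2 = 28 − 21δ^2.
So δ^2 ≥ 15/21 = 5/7, giving δ ≥ (5/7)^(1/2) ≈ 0.845.

0.845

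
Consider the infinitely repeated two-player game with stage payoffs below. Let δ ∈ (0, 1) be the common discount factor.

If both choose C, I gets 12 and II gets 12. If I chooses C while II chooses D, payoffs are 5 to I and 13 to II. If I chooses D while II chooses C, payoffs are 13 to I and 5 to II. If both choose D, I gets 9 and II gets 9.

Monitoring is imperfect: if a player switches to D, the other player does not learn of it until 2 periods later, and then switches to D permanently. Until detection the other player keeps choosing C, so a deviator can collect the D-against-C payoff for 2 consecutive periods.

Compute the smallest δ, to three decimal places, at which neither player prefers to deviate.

0.500

Deviating for the 2 undetected periods gains 13−12 = 1 per period over cooperation, then loses 12−9 = 3 per period forever once punishment starts.
Gain: 1(1 + δ + … + δ^1); loss: 3·δ^2/(1−δ).
No profitable deviation ⇔ 1(1−δ^2) ≤ 3·δ^2, i.e. δ^2 ≥ 1/(1+3) = 1/4.
Hence δ ≥ (1/4)^(1/2) ≈ 0.500.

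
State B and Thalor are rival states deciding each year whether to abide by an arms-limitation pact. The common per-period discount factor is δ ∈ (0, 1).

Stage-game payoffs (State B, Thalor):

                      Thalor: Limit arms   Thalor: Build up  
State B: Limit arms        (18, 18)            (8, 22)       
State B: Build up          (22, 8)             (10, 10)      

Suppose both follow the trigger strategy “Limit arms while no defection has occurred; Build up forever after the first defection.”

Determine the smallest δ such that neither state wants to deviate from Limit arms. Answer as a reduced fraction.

Cooperation forever yields 18 each period: 18/(1−δ).
Deviating yields 22 once, then 10 forever: 22 + 10δ/(1−δ).
No profitable deviation requires 18/(1−δ) ≥ 22 + 10δ/(1−δ).
Multiplying by (1−δ): 18 ≥ 22(1−δ) + 10δ = 22 − 12δ.
So 12δ ≥ 4, i.e. δ ≥ 4/12 = 1/3.

1/3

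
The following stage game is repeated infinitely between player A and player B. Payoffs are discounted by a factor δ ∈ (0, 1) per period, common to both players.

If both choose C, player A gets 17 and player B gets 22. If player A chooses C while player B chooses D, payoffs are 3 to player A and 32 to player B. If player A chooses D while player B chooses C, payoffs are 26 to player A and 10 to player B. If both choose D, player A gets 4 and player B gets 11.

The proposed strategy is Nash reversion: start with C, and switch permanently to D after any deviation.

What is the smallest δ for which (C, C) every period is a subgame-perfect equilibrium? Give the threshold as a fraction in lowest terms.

For player A: deviation gain 26−17 = 9, per-period punishment loss 17−4 = 13. IC gives δ ≥ 9/22.
For player B: gain 10, loss 11 per period, so δ ≥ 10/21.
The tighter constraint is player B's, so cooperation needs δ ≥ 10/21.

10/21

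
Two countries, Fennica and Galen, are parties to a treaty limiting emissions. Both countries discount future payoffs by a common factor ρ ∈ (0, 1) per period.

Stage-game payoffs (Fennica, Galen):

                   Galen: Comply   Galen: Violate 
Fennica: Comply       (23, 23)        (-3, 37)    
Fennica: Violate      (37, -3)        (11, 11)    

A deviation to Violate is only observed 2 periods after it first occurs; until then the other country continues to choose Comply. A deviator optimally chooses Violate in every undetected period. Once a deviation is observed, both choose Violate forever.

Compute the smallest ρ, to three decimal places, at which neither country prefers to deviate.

0.734

A deviator earns 37 for 2 periods, then 11 forever; cooperating earns 23 forever. Multiplying the IC by (1−ρ):
23 ≥ 37(1−ρ^2) + 11ρ^2, so 26·ρ^2 ≥ 14 and ρ^2 ≥ 7/13.
ρ ≥ (7/13)^(1/2) ≈ 0.734.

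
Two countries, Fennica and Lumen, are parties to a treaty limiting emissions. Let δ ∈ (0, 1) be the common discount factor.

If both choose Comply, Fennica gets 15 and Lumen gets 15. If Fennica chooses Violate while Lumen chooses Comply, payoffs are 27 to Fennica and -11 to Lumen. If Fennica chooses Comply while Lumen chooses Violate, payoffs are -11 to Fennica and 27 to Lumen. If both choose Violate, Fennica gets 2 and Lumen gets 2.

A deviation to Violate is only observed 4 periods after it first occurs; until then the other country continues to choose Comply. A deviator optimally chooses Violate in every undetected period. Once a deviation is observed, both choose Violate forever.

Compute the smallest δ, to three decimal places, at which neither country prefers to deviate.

The best deviation is to choose Violate for all 4 undetected periods, earning 27 each, then 2 forever once detected.
Deviation value: 27(1−δ^4)/(1−δ) + 2δ^4/(1−δ); cooperation value: 15/(1−δ).
IC: 15 ≥ 27(1−δ^4) + 2δ^4 = 27 − 25δ^4.
So δ^4 ≥ 12/25, giving δ ≥ (12/25)^(1/4) ≈ 0.832.

0.832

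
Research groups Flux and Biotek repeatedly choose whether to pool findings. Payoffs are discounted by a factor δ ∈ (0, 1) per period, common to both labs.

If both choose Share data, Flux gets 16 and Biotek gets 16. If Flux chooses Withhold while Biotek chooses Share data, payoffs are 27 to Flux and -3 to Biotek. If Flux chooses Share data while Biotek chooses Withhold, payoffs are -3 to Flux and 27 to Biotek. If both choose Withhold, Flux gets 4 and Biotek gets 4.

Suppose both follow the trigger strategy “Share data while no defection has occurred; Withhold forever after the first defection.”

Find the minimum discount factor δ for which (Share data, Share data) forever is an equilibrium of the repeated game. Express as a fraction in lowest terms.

Under grim trigger the critical discount factor is (T−C)/(T−P) with T = 27, C = 16, P = 4.
δ* = (27−16)/(27−4) = 11/23.

11/23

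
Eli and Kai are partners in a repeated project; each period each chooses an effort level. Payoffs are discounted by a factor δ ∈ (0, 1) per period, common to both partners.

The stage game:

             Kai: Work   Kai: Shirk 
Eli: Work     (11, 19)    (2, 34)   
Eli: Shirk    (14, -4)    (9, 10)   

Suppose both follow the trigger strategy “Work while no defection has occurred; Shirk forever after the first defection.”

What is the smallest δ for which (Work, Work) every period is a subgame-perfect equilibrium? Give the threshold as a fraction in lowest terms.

Eli: cooperation gives 11 each period; deviation gives 14 once then 9 forever.
  11/(1−δ) ≥ 14 + 9δ/(1−δ) ⇒ δ ≥ 3/5.
Kai: cooperation gives 19 each period; deviation gives 34 once then 10 forever.
  δ ≥ 15/24 = 5/8.
Both must hold, so the binding constraint is Kai's: δ ≥ 5/8.

5/8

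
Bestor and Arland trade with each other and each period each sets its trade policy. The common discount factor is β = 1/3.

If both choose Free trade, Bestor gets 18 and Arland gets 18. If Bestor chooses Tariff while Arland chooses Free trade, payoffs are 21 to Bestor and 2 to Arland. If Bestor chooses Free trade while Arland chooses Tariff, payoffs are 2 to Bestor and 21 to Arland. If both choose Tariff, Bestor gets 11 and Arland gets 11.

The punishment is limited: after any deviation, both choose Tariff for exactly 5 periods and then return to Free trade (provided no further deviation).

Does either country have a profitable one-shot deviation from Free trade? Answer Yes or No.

A one-shot deviation gives 21 now, then 11 for 5 periods, then back to 18.
Gain from deviating: (21−18) today; loss: (18−11) in each of the next 5 periods.
No-deviation condition: (18−11)(β+…+β^5) ≥ 21−18, i.e. β+…+β^5 ≥ 3/7.
At β = 1/3: β+…+β^5 = 0.4979 ≥ 0.4286.
So cooperation is sustainable.

No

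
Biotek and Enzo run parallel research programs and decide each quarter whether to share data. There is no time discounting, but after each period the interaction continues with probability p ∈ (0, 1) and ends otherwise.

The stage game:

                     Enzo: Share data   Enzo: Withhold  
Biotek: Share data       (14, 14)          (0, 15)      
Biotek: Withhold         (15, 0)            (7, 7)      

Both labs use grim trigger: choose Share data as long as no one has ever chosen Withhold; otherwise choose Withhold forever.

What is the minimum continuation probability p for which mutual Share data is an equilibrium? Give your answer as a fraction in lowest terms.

Expected cooperation value is 14 + p·14 + p²·14 + … = 14/(1−p); deviation gives 15 + p·7/(1−p).
14 ≥ 15(1−p) + 7p ⇒ 8p ≥ 1 ⇒ p ≥ 1/8.

1/8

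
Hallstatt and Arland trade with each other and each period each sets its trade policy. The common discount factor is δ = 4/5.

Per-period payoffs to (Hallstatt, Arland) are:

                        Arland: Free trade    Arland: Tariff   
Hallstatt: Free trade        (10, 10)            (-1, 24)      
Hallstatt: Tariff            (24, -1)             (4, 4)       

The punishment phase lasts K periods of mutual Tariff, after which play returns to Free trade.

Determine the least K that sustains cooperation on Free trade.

4

No profitable deviation requires (10−4)(δ+…+δ^K) ≥ 24−10, i.e. δ+…+δ^K ≥ 7/3 ≈ 2.3333.
With δ = 4/5, the partial sums are K=1: 0.8000, K=2: 1.4400, K=3: 1.9520, K=4: 2.3616.
K = 4 is the first length at which the sum reaches 2.3333.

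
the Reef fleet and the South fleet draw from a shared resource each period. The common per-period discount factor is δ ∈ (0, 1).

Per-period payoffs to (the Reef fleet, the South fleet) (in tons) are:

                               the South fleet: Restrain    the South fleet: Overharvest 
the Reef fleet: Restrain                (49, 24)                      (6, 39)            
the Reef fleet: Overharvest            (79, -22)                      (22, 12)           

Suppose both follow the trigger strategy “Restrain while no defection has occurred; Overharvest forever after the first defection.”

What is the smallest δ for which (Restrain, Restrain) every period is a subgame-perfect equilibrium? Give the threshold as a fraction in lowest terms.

For the Reef fleet: deviation gain 79−49 = 30, per-period punishment loss 49−22 = 27. IC gives δ ≥ 30/57 = 10/19.
For the South fleet: gain 15, loss 12 per period, so δ ≥ 15/27 = 5/9.
The tighter constraint is the South fleet's, so cooperation needs δ ≥ 5/9.

5/9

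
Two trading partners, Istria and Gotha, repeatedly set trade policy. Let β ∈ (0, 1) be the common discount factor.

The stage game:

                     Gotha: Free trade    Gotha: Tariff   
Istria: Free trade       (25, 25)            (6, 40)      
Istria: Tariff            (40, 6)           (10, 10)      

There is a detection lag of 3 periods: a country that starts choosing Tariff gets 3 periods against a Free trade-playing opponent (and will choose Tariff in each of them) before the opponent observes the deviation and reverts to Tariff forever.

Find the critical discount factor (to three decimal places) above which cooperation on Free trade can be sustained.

The best deviation is to choose Tariff for all 3 undetected periods, earning 40 each, then 10 forever once detected.
Deviation value: 40(1−β^3)/(1−β) + 10β^3/(1−β); cooperation value: 25/(1−β).
IC: 25 ≥ 40(1−β^3) + 10β^3 = 40 − 30β^3.
So β^3 ≥ 15/30 = 1/2, giving β ≥ (1/2)^(1/3) ≈ 0.794.

0.794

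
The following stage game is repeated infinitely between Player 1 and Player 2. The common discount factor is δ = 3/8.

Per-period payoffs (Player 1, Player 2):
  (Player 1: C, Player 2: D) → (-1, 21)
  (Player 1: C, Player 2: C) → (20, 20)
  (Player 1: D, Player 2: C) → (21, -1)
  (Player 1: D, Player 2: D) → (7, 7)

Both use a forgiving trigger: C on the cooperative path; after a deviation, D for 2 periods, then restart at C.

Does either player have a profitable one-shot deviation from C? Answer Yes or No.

No

A one-shot deviation gives 21 now, then 7 for 2 periods, then back to 20.
Gain from deviating: (21−20) today; loss: (20−7) in each of the next 2 periods.
No-deviation condition: (20−7)(δ+…+δ^2) ≥ 21−20, i.e. δ+…+δ^2 ≥ 1/13.
At δ = 3/8: δ+…+δ^2 = 0.5156 ≥ 0.0769.
So cooperation is sustainable.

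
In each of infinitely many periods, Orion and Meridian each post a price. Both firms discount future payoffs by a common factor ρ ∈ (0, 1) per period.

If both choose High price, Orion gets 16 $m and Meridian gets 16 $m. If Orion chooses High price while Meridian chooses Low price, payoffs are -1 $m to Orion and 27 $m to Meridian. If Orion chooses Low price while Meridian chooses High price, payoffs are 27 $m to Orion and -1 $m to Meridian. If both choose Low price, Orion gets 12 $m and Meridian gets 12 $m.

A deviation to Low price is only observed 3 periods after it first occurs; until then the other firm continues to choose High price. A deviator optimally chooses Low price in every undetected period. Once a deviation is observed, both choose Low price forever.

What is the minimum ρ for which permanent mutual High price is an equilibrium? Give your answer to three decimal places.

Deviating for the 3 undetected periods gains 27−16 = 11 per period over cooperation, then loses 16−12 = 4 per period forever once punishment starts.
Gain: 11(1 + ρ + … + ρ^2); loss: 4·ρ^3/(1−ρ).
No profitable deviation ⇔ 11(1−ρ^3) ≤ 4·ρ^3, i.e. ρ^3 ≥ 11/(11+4) = 11/15.
Hence ρ ≥ (11/15)^(1/3) ≈ 0.902.

0.902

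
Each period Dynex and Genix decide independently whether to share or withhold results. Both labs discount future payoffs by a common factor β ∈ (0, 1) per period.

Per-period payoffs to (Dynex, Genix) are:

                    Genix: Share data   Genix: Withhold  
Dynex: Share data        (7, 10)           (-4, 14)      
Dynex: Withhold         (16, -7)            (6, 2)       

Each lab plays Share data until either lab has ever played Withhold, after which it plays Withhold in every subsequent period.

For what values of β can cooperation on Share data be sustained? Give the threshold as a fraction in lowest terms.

Dynex: cooperation gives 7 each period; deviation gives 16 once then 6 forever.
  7/(1−β) ≥ 16 + 6β/(1−β) ⇒ β ≥ 9/10.
Genix: cooperation gives 10 each period; deviation gives 14 once then 2 forever.
  β ≥ 4/12 = 1/3.
Both must hold, so the binding constraint is Dynex's: β ≥ 9/10.

9/10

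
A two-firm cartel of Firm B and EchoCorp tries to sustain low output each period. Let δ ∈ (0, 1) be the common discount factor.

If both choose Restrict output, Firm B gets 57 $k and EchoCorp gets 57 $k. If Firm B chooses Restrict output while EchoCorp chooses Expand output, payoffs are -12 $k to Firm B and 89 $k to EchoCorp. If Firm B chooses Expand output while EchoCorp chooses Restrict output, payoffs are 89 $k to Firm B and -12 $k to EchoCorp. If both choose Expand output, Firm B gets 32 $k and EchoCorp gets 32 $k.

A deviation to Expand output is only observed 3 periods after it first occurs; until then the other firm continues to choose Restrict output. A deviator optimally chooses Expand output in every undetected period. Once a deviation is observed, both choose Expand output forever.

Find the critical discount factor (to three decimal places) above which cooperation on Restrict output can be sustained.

Deviating for the 3 undetected periods gains 89−57 = 32 per period over cooperation, then loses 57−32 = 25 per period forever once punishment starts.
Gain: 32(1 + δ + … + δ^2); loss: 25·δ^3/(1−δ).
No profitable deviation ⇔ 32(1−δ^3) ≤ 25·δ^3, i.e. δ^3 ≥ 32/(32+25) = 32/57.
Hence δ ≥ (32/57)^(1/3) ≈ 0.825.

0.825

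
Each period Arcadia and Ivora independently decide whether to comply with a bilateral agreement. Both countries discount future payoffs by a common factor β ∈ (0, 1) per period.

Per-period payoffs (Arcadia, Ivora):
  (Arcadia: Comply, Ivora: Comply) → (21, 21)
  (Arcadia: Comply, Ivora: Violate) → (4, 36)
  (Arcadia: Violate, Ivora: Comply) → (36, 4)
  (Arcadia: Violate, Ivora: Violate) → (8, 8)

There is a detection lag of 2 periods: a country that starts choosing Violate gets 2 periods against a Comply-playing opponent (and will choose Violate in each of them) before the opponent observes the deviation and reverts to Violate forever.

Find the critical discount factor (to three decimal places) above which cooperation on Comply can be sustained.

The best deviation is to choose Violate for all 2 undetected periods, earning 36 each, then 8 forever once detected.
Deviation value: 36(1−β^2)/(1−β) + 8β^2/(1−β); cooperation value: 21/(1−β).
IC: 21 ≥ 36(1−β^2) + 8β^2 = 36 − 28β^2.
So β^2 ≥ 15/28, giving β ≥ (15/28)^(1/2) ≈ 0.732.

0.732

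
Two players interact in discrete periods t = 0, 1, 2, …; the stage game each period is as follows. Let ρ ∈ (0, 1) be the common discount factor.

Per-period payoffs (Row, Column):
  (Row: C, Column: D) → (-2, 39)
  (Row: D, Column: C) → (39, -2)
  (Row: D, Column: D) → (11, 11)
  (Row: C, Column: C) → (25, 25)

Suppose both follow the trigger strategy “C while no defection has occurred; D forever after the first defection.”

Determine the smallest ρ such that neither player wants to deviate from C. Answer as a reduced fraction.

1/2

One-period gain from deviating is 39 − 25 = 14. The loss is 25 − 11 = 14 in every subsequent period, with present value 14·ρ/(1−ρ).
Deviation is unprofitable when 14·ρ/(1−ρ) ≥ 14, i.e. ρ/(1−ρ) ≥ 1.
Equivalently ρ ≥ 14/(14+14) = 1/2.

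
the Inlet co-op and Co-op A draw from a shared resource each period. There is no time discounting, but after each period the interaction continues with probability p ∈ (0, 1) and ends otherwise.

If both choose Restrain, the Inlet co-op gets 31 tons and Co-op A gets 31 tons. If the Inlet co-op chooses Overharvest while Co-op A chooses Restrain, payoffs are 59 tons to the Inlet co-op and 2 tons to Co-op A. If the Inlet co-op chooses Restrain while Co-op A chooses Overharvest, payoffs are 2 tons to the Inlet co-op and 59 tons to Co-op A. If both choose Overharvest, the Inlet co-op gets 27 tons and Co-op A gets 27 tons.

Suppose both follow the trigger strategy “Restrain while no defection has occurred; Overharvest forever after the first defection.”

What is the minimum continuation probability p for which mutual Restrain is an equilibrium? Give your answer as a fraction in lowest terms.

7/8

Expected cooperation value is 31 + p·31 + p²·31 + … = 31/(1−p); deviation gives 59 + p·27/(1−p).
31 ≥ 59(1−p) + 27p ⇒ 32p ≥ 28 ⇒ p ≥ 28/32 = 7/8.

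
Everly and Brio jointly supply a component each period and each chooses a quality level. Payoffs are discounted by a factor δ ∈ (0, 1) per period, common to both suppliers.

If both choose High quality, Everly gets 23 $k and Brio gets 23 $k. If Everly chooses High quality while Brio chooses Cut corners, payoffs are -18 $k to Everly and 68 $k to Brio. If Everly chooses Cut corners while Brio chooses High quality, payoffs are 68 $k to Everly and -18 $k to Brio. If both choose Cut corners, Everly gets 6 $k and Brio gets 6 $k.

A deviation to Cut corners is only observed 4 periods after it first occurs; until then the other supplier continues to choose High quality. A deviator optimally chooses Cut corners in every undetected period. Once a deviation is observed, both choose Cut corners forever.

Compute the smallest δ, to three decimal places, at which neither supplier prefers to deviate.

0.923

A deviator earns 68 for 4 periods, then 6 forever; cooperating earns 23 forever. Multiplying the IC by (1−δ):
23 ≥ 68(1−δ^4) + 6δ^4, so 62·δ^4 ≥ 45 and δ^4 ≥ 45/62.
δ ≥ (45/62)^(1/4) ≈ 0.923.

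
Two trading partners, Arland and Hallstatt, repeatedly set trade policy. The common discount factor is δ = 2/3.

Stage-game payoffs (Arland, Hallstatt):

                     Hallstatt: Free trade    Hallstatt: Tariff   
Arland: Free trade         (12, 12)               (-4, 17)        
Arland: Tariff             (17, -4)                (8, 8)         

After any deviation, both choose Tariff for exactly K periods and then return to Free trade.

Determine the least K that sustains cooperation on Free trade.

IC: δ(1−δ^K)/(1−δ) ≥ (17−12)/(12−8) = 5/4.
With δ = 2/3: need 1 − δ^K ≥ 5/4·(1−2/3)/(2/3), i.e. δ^K ≤ 0.3750.
Since (2/3)^2 = 0.4444 and (2/3)^3 = 0.2963, the smallest such K is 3.

3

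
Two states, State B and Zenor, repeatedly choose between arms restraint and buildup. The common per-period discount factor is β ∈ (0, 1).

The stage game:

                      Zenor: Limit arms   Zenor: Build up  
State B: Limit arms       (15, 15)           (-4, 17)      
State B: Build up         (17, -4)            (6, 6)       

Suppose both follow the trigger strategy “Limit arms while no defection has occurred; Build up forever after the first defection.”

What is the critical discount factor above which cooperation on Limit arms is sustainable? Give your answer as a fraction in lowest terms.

One-period gain from deviating is 17 − 15 = 2. The loss is 15 − 6 = 9 in every subsequent period, with present value 9·β/(1−β).
Deviation is unprofitable when 9·β/(1−β) ≥ 2, i.e. β/(1−β) ≥ 2/9.
Equivalently β ≥ 2/(2+9) = 2/11.

2/11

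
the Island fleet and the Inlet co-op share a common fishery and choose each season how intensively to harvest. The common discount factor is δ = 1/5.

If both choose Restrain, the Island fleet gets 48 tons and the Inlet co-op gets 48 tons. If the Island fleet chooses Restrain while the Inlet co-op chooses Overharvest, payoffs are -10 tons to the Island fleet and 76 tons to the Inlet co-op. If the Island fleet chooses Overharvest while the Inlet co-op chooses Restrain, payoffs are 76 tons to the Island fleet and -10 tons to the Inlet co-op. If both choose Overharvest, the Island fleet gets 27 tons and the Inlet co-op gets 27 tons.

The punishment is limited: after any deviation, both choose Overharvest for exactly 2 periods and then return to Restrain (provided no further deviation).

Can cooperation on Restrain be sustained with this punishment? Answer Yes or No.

IC: δ+…+δ^2 ≥ (76−48)/(48−27) = 4/3.
At δ = 1/5: partial sum = 0.2400 < 1.3333. Cooperation not sustainable.

No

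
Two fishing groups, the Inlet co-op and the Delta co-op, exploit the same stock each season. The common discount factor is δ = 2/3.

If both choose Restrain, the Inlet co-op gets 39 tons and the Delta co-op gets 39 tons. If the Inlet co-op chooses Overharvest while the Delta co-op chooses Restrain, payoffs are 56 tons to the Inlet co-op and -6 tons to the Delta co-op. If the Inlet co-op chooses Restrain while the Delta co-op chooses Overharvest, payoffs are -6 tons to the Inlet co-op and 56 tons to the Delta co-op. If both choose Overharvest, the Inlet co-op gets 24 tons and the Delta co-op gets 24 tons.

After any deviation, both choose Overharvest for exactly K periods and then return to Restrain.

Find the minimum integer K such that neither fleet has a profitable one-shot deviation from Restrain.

IC: δ(1−δ^K)/(1−δ) ≥ (56−39)/(39−24) = 17/15.
With δ = 2/3: need 1 − δ^K ≥ 17/15·(1−2/3)/(2/3), i.e. δ^K ≤ 0.4333.
Since (2/3)^2 = 0.4444 and (2/3)^3 = 0.2963, the smallest such K is 3.

3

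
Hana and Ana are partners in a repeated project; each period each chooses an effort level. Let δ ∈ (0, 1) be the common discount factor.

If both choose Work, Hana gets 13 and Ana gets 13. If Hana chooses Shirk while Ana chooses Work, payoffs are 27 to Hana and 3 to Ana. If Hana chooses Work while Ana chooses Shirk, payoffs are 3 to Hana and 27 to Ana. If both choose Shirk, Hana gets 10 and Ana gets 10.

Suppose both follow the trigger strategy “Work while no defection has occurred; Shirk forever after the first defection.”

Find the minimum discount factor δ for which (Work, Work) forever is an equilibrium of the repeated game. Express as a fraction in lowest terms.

Cooperation forever yields 13 each period: 13/(1−δ).
Deviating yields 27 once, then 10 forever: 27 + 10δ/(1−δ).
No profitable deviation requires 13/(1−δ) ≥ 27 + 10δ/(1−δ).
Multiplying by (1−δ): 13 ≥ 27(1−δ) + 10δ = 27 − 17δ.
So 17δ ≥ 14, i.e. δ ≥ 14/17.

14/17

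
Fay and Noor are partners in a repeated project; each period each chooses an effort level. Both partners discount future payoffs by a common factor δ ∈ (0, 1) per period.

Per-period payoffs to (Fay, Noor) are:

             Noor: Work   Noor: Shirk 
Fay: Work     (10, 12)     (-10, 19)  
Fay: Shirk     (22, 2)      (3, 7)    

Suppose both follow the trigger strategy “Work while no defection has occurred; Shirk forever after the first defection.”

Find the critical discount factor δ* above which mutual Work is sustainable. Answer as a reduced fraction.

12/19

Fay: cooperation gives 10 each period; deviation gives 22 once then 3 forever.
  10/(1−δ) ≥ 22 + 3δ/(1−δ) ⇒ δ ≥ 12/19.
Noor: cooperation gives 12 each period; deviation gives 19 once then 7 forever.
  δ ≥ 7/12.
Both must hold, so the binding constraint is Fay's: δ ≥ 12/19.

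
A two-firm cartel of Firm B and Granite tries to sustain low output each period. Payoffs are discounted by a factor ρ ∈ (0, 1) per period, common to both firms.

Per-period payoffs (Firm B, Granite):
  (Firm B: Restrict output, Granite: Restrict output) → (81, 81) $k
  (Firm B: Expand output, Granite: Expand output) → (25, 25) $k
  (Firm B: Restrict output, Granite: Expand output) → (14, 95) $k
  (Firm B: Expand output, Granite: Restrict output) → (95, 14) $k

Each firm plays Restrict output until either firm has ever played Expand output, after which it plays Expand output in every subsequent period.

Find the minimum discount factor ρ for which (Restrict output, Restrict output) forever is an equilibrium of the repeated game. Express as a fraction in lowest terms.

1/5

Under grim trigger the critical discount factor is (T−C)/(T−P) with T = 95, C = 81, P = 25.
ρ* = (95−81)/(95−25) = 14/70 = 1/5.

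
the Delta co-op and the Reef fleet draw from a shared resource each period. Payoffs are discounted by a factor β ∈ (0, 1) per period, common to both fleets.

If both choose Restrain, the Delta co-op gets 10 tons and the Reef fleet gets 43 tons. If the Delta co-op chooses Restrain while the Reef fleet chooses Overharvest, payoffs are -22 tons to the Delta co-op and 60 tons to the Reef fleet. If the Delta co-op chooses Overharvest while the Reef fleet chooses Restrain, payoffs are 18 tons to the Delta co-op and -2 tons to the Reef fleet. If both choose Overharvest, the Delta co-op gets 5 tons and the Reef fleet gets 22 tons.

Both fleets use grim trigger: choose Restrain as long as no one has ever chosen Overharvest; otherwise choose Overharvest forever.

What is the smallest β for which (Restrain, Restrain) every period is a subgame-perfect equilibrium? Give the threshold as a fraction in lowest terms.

8/13

For the Delta co-op: deviation gain 18−10 = 8, per-period punishment loss 10−5 = 5. IC gives β ≥ 8/13.
For the Reef fleet: gain 17, loss 21 per period, so β ≥ 17/38.
The tighter constraint is the Delta co-op's, so cooperation needs β ≥ 8/13.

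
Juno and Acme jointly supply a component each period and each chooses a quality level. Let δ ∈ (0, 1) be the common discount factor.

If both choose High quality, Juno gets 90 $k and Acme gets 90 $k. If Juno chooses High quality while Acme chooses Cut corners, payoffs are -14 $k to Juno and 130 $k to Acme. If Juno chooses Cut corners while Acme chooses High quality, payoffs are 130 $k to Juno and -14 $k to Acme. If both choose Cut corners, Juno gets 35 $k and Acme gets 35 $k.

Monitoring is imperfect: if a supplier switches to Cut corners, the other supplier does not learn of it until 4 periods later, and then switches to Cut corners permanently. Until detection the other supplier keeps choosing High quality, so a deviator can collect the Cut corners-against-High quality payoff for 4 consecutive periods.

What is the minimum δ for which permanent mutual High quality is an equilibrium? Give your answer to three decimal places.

A deviator earns 130 for 4 periods, then 35 forever; cooperating earns 90 forever. Multiplying the IC by (1−δ):
90 ≥ 130(1−δ^4) + 35δ^4, so 95·δ^4 ≥ 40 and δ^4 ≥ 8/19.
δ ≥ (8/19)^(1/4) ≈ 0.806.

0.806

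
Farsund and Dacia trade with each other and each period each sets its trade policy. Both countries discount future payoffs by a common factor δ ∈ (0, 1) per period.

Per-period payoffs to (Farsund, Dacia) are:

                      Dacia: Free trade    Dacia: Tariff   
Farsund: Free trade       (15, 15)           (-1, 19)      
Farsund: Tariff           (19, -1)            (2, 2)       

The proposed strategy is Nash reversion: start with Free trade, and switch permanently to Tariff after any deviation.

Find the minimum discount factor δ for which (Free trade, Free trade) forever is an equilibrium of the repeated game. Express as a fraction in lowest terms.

4/17

One-period gain from deviating is 19 − 15 = 4. The loss is 15 − 2 = 13 in every subsequent period, with present value 13·δ/(1−δ).
Deviation is unprofitable when 13·δ/(1−δ) ≥ 4, i.e. δ/(1−δ) ≥ 4/13.
Equivalently δ ≥ 4/(4+13) = 4/17.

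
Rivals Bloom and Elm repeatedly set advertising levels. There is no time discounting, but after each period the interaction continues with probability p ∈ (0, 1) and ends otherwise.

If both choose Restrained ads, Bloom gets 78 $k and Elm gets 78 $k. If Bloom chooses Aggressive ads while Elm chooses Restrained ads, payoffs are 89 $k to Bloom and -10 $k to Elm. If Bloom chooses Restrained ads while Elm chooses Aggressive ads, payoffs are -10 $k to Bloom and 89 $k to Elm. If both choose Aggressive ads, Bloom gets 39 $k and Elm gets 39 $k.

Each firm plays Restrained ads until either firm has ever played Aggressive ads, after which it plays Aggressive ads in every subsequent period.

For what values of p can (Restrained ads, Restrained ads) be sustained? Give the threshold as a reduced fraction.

11/50

Expected cooperation value is 78 + p·78 + p²·78 + … = 78/(1−p); deviation gives 89 + p·39/(1−p).
78 ≥ 89(1−p) + 39p ⇒ 50p ≥ 11 ⇒ p ≥ 11/50.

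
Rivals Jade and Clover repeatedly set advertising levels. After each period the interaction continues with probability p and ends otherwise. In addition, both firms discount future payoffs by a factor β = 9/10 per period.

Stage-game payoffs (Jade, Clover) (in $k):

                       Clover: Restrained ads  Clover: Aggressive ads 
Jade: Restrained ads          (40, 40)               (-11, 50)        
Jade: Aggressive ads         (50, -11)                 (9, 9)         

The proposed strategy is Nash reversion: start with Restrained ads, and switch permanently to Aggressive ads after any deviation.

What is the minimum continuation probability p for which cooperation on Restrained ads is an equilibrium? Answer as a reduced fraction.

With continuation probability p and discount β, the effective per-period discount factor is βp.
Grim-trigger IC: βp ≥ (50−40)/(50−9) = 10/41.
So p ≥ (10/41)/(9/10) = 100/369.

100/369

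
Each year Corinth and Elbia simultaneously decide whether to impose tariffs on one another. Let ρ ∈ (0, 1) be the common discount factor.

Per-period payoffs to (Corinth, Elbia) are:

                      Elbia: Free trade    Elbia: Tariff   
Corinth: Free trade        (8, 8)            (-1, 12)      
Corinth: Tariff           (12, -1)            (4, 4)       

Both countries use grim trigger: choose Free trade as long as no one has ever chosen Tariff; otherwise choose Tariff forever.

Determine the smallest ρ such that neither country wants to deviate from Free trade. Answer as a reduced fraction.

One-period gain from deviating is 12 − 8 = 4. The loss is 8 − 4 = 4 in every subsequent period, with present value 4·ρ/(1−ρ).
Deviation is unprofitable when 4·ρ/(1−ρ) ≥ 4, i.e. ρ/(1−ρ) ≥ 1.
Equivalently ρ ≥ 4/(4+4) = 1/2.

1/2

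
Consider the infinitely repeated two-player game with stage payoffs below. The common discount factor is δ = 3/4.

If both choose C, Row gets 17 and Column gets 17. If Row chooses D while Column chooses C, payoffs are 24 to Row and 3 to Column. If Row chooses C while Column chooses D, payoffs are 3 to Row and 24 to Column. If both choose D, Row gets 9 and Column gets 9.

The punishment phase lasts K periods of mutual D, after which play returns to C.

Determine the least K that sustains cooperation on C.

2

No profitable deviation requires (17−9)(δ+…+δ^K) ≥ 24−17, i.e. δ+…+δ^K ≥ 7/8 ≈ 0.8750.
With δ = 3/4, the partial sums are K=1: 0.7500, K=2: 1.3125.
K = 2 is the first length at which the sum reaches 0.8750.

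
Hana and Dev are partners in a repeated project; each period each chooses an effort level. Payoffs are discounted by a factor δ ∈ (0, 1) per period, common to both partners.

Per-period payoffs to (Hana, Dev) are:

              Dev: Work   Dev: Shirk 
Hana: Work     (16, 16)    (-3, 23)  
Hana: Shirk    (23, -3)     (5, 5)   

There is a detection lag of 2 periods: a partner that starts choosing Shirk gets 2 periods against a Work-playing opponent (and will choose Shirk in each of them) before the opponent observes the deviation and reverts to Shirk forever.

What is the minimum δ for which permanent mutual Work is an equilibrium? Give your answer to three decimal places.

Deviating for the 2 undetected periods gains 23−16 = 7 per period over cooperation, then loses 16−5 = 11 per period forever once punishment starts.
Gain: 7(1 + δ + … + δ^1); loss: 11·δ^2/(1−δ).
No profitable deviation ⇔ 7(1−δ^2) ≤ 11·δ^2, i.e. δ^2 ≥ 7/(7+11) = 7/18.
Hence δ ≥ (7/18)^(1/2) ≈ 0.624.

0.624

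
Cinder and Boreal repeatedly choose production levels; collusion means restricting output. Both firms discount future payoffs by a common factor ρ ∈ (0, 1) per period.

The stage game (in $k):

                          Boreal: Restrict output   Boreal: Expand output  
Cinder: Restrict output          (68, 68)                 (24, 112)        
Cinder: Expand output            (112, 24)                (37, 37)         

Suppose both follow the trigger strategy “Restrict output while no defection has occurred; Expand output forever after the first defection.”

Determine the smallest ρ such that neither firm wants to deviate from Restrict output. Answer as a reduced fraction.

One-period gain from deviating is 112 − 68 = 44. The loss is 68 − 37 = 31 in every subsequent period, with present value 31·ρ/(1−ρ).
Deviation is unprofitable when 31·ρ/(1−ρ) ≥ 44, i.e. ρ/(1−ρ) ≥ 44/31.
Equivalently ρ ≥ 44/(44+31) = 44/75.

44/75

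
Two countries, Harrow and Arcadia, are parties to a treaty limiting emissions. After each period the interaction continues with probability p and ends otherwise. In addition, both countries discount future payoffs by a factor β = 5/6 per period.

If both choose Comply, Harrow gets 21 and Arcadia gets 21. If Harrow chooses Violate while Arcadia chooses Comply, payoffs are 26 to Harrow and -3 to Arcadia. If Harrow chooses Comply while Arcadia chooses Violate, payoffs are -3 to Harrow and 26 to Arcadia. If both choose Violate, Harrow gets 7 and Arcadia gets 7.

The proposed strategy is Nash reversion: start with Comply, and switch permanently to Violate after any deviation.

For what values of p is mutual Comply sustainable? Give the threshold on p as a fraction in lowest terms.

6/19

With continuation probability p and discount β, the effective per-period discount factor is βp.
Grim-trigger IC: βp ≥ (26−21)/(26−7) = 5/19.
So p ≥ (5/19)/(5/6) = 6/19.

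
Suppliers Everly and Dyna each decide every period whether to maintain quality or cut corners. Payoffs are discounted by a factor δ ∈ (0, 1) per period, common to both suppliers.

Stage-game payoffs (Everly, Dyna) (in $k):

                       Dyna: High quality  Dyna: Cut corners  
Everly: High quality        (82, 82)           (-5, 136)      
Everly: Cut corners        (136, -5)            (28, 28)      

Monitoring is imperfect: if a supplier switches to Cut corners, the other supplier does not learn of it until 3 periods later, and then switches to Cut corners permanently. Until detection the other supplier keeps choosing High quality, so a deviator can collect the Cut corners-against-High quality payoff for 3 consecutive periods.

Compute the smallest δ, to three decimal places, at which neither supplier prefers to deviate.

Deviating for the 3 undetected periods gains 136−82 = 54 per period over cooperation, then loses 82−28 = 54 per period forever once punishment starts.
Gain: 54(1 + δ + … + δ^2); loss: 54·δ^3/(1−δ).
No profitable deviation ⇔ 54(1−δ^3) ≤ 54·δ^3, i.e. δ^3 ≥ 54/(54+54) = 1/2.
Hence δ ≥ (1/2)^(1/3) ≈ 0.794.

0.794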